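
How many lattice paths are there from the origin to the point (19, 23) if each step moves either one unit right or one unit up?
Number of paths = 446775310800

A monotone lattice path from (0, 0) to (19, 23) consists of 19 east steps and 23 north steps in some order, so it is determined by which 19 of the 42 steps are east. The count is C(42, 19) = 446775310800.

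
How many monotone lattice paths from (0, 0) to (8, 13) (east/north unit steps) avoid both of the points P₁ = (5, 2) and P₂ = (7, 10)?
Number of paths = 121834

Inclusion–exclusion. Total paths: C(21, 8) = 203490. Through P₁: C(7, 5)·C(14, 3) = 7644. Through P₂: C(17, 7)·C(4, 1) = 77792. Since P₁ is strictly southwest of P₂, a monotone path through both must visit P₁ then P₂; paths through both = C(7, 5)·C(10, 2)·C(4, 1) = 3780. Avoid both = 203490 − 7644 − 77792 + 3780 = 121834.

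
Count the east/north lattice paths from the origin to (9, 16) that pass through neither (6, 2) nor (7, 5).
Number of paths = 1970895

Inclusion–exclusion. Total paths: C(25, 9) = 2042975. Through P₁: C(8, 6)·C(17, 3) = 19040. Through P₂: C(12, 7)·C(13, 2) = 61776. Since P₁ is strictly southwest of P₂, a monotone path through both must visit P₁ then P₂; paths through both = C(8, 6)·C(4, 1)·C(13, 2) = 8736. Avoid both = 2042975 − 19040 − 61776 + 8736 = 1970895.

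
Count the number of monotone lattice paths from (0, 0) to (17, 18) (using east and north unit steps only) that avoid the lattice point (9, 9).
Number of paths = 3355615450

Total paths from (0, 0) to (17, 18): C(35, 17) = 4537567650. Paths through (9, 9): (paths (0, 0) → (9, 9)) × (paths (9, 9) → (17, 18)) = C(18, 9) · C(17, 8) = 48620 · 24310 = 1181952200. Avoidance count = 4537567650 − 1181952200 = 3355615450.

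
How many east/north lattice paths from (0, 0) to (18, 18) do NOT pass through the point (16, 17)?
Number of paths = 5574725970

Total paths from (0, 0) to (18, 18): C(36, 18) = 9075135300. Paths through (16, 17): (paths (0, 0) → (16, 17)) × (paths (16, 17) → (18, 18)) = C(33, 16) · C(3, 2) = 1166803110 · 3 = 3500409330. Avoidance count = 9075135300 − 3500409330 = 5574725970.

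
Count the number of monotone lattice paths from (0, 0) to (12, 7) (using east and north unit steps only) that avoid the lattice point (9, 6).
Number of paths = 30368

Total paths from (0, 0) to (12, 7): C(19, 12) = 50388. Paths through (9, 6): (paths (0, 0) → (9, 6)) × (paths (9, 6) → (12, 7)) = C(15, 9) · C(4, 3) = 5005 · 4 = 20020. Avoidance count = 50388 − 20020 = 30368.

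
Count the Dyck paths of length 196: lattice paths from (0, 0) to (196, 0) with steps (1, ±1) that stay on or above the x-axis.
C_98 = 57743358069601357782187700608042856334020731624756611000

These Dyck paths are counted by the Catalan number C_n = (1/(n + 1)) · C(2n, n). For n = 98: C_98 = (1/99) · C(196, 98) = 5716592448890534420436582360196242777068052430850904489000/99 = 57743358069601357782187700608042856334020731624756611000.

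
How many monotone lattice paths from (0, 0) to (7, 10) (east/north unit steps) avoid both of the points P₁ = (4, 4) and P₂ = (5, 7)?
Number of paths = 8448

Inclusion–exclusion. Total paths: C(17, 7) = 19448. Through P₁: C(8, 4)·C(9, 3) = 5880. Through P₂: C(12, 5)·C(5, 2) = 7920. Since P₁ is strictly southwest of P₂, a monotone path through both must visit P₁ then P₂; paths through both = C(8, 4)·C(4, 1)·C(5, 2) = 2800. Avoid both = 19448 − 5880 − 7920 + 2800 = 8448.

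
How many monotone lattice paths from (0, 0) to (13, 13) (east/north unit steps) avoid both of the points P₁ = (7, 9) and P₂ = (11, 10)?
Number of paths = 5043040

Inclusion–exclusion. Total paths: C(26, 13) = 10400600. Through P₁: C(16, 7)·C(10, 6) = 2402400. Through P₂: C(21, 11)·C(5, 2) = 3527160. Since P₁ is strictly southwest of P₂, a monotone path through both must visit P₁ then P₂; paths through both = C(16, 7)·C(5, 4)·C(5, 2) = 572000. Avoid both = 10400600 − 2402400 − 3527160 + 572000 = 5043040.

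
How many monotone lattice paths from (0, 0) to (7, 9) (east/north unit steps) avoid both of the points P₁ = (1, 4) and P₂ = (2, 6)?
Number of paths = 8402

Inclusion–exclusion. Total paths: C(16, 7) = 11440. Through P₁: C(5, 1)·C(11, 6) = 2310. Through P₂: C(8, 2)·C(8, 5) = 1568. Since P₁ is strictly southwest of P₂, a monotone path through both must visit P₁ then P₂; paths through both = C(5, 1)·C(3, 1)·C(8, 5) = 840. Avoid both = 11440 − 2310 − 1568 + 840 = 8402.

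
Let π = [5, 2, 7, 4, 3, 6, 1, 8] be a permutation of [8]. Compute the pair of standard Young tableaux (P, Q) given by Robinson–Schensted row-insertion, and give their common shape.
P = [1, 3, 6, 8] / [2, 7] / [4] / [5];  Q = [1, 3, 6, 8] / [2, 4] / [5] / [7];  common shape = (4, 2, 1, 1)

Row-insert the values π_1, π_2, … into P one at a time, bumping the leftmost entry strictly greater than the inserted value down to the next row. The recording tableau Q records, in position (i, j), the step at which that cell was added to P.
  Insert 5 (step 1): P = [5];  Q = [1]
  Insert 2 (step 2): P = [2] / [5];  Q = [1] / [2]
  Insert 7 (step 3): P = [2, 7] / [5];  Q = [1, 3] / [2]
  Insert 4 (step 4): P = [2, 4] / [5, 7];  Q = [1, 3] / [2, 4]
  Insert 3 (step 5): P = [2, 3] / [4, 7] / [5];  Q = [1, 3] / [2, 4] / [5]
  Insert 6 (step 6): P = [2, 3, 6] / [4, 7] / [5];  Q = [1, 3, 6] / [2, 4] / [5]
  Insert 1 (step 7): P = [1, 3, 6] / [2, 7] / [4] / [5];  Q = [1, 3, 6] / [2, 4] / [5] / [7]
  Insert 8 (step 8): P = [1, 3, 6, 8] / [2, 7] / [4] / [5];  Q = [1, 3, 6, 8] / [2, 4] / [5] / [7]
Final shape: (4, 2, 1, 1).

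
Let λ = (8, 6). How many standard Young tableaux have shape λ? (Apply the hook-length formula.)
# SYT of shape (8, 6) = 1001

Hook-length formula: f^λ = n! / Π hook(c), product over all cells c of the Young diagram. For λ = (8, 6), n = 14 boxes. Hook lengths by row (left-to-right, top-to-bottom): [9, 8, 7, 6, 5, 4, 2, 1]; [6, 5, 4, 3, 2, 1]. Product of hooks = 87091200. So f^λ = 14! / 87091200 = 87178291200 / 87091200 = 1001.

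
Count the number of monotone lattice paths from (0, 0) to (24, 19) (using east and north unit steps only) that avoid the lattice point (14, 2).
Number of paths = 799460077650

Total paths from (0, 0) to (24, 19): C(43, 24) = 800472431850. Paths through (14, 2): (paths (0, 0) → (14, 2)) × (paths (14, 2) → (24, 19)) = C(16, 14) · C(27, 10) = 120 · 8436285 = 1012354200. Avoidance count = 800472431850 − 1012354200 = 799460077650.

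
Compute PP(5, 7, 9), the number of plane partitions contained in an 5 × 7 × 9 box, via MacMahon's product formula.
PP(5, 7, 9) = 2424984388825856

Evaluate the triple product over i = 1..5, j = 1..7, k = 1..9. The factors are (2/1) · (3/2) · (4/3) · (5/4) · (6/5) · (7/6) · (8/7) · (9/8) · … (315 factors total). The numerators and denominators telescope so the product is an integer; carrying out the multiplication exactly gives PP(5, 7, 9) = 2424984388825856.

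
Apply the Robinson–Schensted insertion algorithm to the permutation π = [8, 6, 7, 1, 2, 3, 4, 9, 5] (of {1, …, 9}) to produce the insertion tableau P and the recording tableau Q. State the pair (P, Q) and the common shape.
P = [1, 2, 3, 4, 5] / [6, 7, 9] / [8];  Q = [1, 3, 6, 7, 8] / [2, 5, 9] / [4];  common shape = (5, 3, 1)

Row-insert the values π_1, π_2, … into P one at a time, bumping the leftmost entry strictly greater than the inserted value down to the next row. The recording tableau Q records, in position (i, j), the step at which that cell was added to P.
  Insert 8 (step 1): P = [8];  Q = [1]
  Insert 6 (step 2): P = [6] / [8];  Q = [1] / [2]
  Insert 7 (step 3): P = [6, 7] / [8];  Q = [1, 3] / [2]
  Insert 1 (step 4): P = [1, 7] / [6] / [8];  Q = [1, 3] / [2] / [4]
  Insert 2 (step 5): P = [1, 2] / [6, 7] / [8];  Q = [1, 3] / [2, 5] / [4]
  Insert 3 (step 6): P = [1, 2, 3] / [6, 7] / [8];  Q = [1, 3, 6] / [2, 5] / [4]
  Insert 4 (step 7): P = [1, 2, 3, 4] / [6, 7] / [8];  Q = [1, 3, 6, 7] / [2, 5] / [4]
  Insert 9 (step 8): P = [1, 2, 3, 4, 9] / [6, 7] / [8];  Q = [1, 3, 6, 7, 8] / [2, 5] / [4]
  Insert 5 (step 9): P = [1, 2, 3, 4, 5] / [6, 7, 9] / [8];  Q = [1, 3, 6, 7, 8] / [2, 5, 9] / [4]
Final shape: (5, 3, 1).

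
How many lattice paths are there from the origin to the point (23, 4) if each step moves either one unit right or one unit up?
Number of paths = 17550

A monotone lattice path from (0, 0) to (23, 4) consists of 23 east steps and 4 north steps in some order, so it is determined by which 23 of the 27 steps are east. The count is C(27, 23) = 17550.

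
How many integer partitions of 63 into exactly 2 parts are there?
p(63, 2 parts) = 31

Partitions of n into exactly k parts are in bijection with partitions of n − k into at most k parts (subtract 1 from each part). So p(63, exactly 2) = p(61, parts ≤ 2). Computing via the recurrence p(m, j) = p(m, j−1) + p(m−j, j) gives 31.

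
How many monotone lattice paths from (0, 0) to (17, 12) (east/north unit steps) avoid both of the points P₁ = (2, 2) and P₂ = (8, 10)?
Number of paths = 30867675

Inclusion–exclusion. Total paths: C(29, 17) = 51895935. Through P₁: C(4, 2)·C(25, 15) = 19612560. Through P₂: C(18, 8)·C(11, 9) = 2406690. Since P₁ is strictly southwest of P₂, a monotone path through both must visit P₁ then P₂; paths through both = C(4, 2)·C(14, 6)·C(11, 9) = 990990. Avoid both = 51895935 − 19612560 − 2406690 + 990990 = 30867675.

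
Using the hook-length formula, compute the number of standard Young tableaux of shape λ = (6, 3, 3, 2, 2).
# SYT of shape (6, 3, 3, 2, 2) = 448448

Hook-length formula: f^λ = n! / Π hook(c), product over all cells c of the Young diagram. For λ = (6, 3, 3, 2, 2), n = 16 boxes. Hook lengths by row (left-to-right, top-to-bottom): [10, 9, 6, 3, 2, 1]; [6, 5, 2]; [5, 4, 1]; [3, 2]; [2, 1]. Product of hooks = 46656000. So f^λ = 16! / 46656000 = 20922789888000 / 46656000 = 448448.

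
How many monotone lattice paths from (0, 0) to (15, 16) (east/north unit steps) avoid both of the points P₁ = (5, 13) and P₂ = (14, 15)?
Number of paths = 143914707

Inclusion–exclusion. Total paths: C(31, 15) = 300540195. Through P₁: C(18, 5)·C(13, 10) = 2450448. Through P₂: C(29, 14)·C(2, 1) = 155117520. Since P₁ is strictly southwest of P₂, a monotone path through both must visit P₁ then P₂; paths through both = C(18, 5)·C(11, 9)·C(2, 1) = 942480. Avoid both = 300540195 − 2450448 − 155117520 + 942480 = 143914707.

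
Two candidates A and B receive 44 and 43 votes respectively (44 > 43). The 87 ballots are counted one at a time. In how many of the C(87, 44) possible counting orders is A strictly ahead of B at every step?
Strict-lead orderings = 150853479205085351660700

Total orderings of the 87 votes with 44 for A: C(87, 44) = 13124252690842425594480900. By the Bertrand ballot formula (Cycle Lemma / reflection principle), the number of orderings in which A is strictly ahead of B throughout is (p − q)/(p + q) · C(p + q, p) = (44 − 43)/(44 + 43) · 13124252690842425594480900 = 150853479205085351660700.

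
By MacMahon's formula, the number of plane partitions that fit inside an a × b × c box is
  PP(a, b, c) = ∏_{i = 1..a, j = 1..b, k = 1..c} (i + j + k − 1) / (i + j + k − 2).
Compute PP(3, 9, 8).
PP(3, 9, 8) = 198520691512

Evaluate the triple product over i = 1..3, j = 1..9, k = 1..8. The factors are (2/1) · (3/2) · (4/3) · (5/4) · (6/5) · (7/6) · (8/7) · (9/8) · … (216 factors total). The numerators and denominators telescope so the product is an integer; carrying out the multiplication exactly gives PP(3, 9, 8) = 198520691512.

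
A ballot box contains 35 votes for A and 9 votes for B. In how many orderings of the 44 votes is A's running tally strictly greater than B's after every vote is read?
Strict-lead orderings = 418913482

Total orderings of the 44 votes with 35 for A: C(44, 35) = 708930508. By the Bertrand ballot formula (Cycle Lemma / reflection principle), the number of orderings in which A is strictly ahead of B throughout is (p − q)/(p + q) · C(p + q, p) = (35 − 9)/(35 + 9) · 708930508 = 418913482.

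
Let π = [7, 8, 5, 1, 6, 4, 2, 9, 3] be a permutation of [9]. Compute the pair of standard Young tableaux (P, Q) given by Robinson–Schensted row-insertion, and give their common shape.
P = [1, 2, 3] / [4, 6, 9] / [5, 8] / [7];  Q = [1, 2, 8] / [3, 5, 9] / [4, 6] / [7];  common shape = (3, 3, 2, 1)

Row-insert the values π_1, π_2, … into P one at a time, bumping the leftmost entry strictly greater than the inserted value down to the next row. The recording tableau Q records, in position (i, j), the step at which that cell was added to P.
  Insert 7 (step 1): P = [7];  Q = [1]
  Insert 8 (step 2): P = [7, 8];  Q = [1, 2]
  Insert 5 (step 3): P = [5, 8] / [7];  Q = [1, 2] / [3]
  Insert 1 (step 4): P = [1, 8] / [5] / [7];  Q = [1, 2] / [3] / [4]
  Insert 6 (step 5): P = [1, 6] / [5, 8] / [7];  Q = [1, 2] / [3, 5] / [4]
  Insert 4 (step 6): P = [1, 4] / [5, 6] / [7, 8];  Q = [1, 2] / [3, 5] / [4, 6]
  Insert 2 (step 7): P = [1, 2] / [4, 6] / [5, 8] / [7];  Q = [1, 2] / [3, 5] / [4, 6] / [7]
  Insert 9 (step 8): P = [1, 2, 9] / [4, 6] / [5, 8] / [7];  Q = [1, 2, 8] / [3, 5] / [4, 6] / [7]
  Insert 3 (step 9): P = [1, 2, 3] / [4, 6, 9] / [5, 8] / [7];  Q = [1, 2, 8] / [3, 5, 9] / [4, 6] / [7]
Final shape: (3, 3, 2, 1).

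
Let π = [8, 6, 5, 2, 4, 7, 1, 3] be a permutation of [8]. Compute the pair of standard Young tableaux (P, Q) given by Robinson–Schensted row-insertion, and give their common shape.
P = [1, 3, 7] / [2, 4] / [5] / [6] / [8];  Q = [1, 5, 6] / [2, 8] / [3] / [4] / [7];  common shape = (3, 2, 1, 1, 1)

Row-insert the values π_1, π_2, … into P one at a time, bumping the leftmost entry strictly greater than the inserted value down to the next row. The recording tableau Q records, in position (i, j), the step at which that cell was added to P.
  Insert 8 (step 1): P = [8];  Q = [1]
  Insert 6 (step 2): P = [6] / [8];  Q = [1] / [2]
  Insert 5 (step 3): P = [5] / [6] / [8];  Q = [1] / [2] / [3]
  Insert 2 (step 4): P = [2] / [5] / [6] / [8];  Q = [1] / [2] / [3] / [4]
  Insert 4 (step 5): P = [2, 4] / [5] / [6] / [8];  Q = [1, 5] / [2] / [3] / [4]
  Insert 7 (step 6): P = [2, 4, 7] / [5] / [6] / [8];  Q = [1, 5, 6] / [2] / [3] / [4]
  Insert 1 (step 7): P = [1, 4, 7] / [2] / [5] / [6] / [8];  Q = [1, 5, 6] / [2] / [3] / [4] / [7]
  Insert 3 (step 8): P = [1, 3, 7] / [2, 4] / [5] / [6] / [8];  Q = [1, 5, 6] / [2, 8] / [3] / [4] / [7]
Final shape: (3, 2, 1, 1, 1).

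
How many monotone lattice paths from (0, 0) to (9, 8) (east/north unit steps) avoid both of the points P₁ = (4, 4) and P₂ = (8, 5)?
Number of paths = 11742

Inclusion–exclusion. Total paths: C(17, 9) = 24310. Through P₁: C(8, 4)·C(9, 5) = 8820. Through P₂: C(13, 8)·C(4, 1) = 5148. Since P₁ is strictly southwest of P₂, a monotone path through both must visit P₁ then P₂; paths through both = C(8, 4)·C(5, 4)·C(4, 1) = 1400. Avoid both = 24310 − 8820 − 5148 + 1400 = 11742.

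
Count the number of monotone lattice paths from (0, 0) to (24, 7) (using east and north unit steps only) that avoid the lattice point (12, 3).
Number of paths = 1801475

Total paths from (0, 0) to (24, 7): C(31, 24) = 2629575. Paths through (12, 3): (paths (0, 0) → (12, 3)) × (paths (12, 3) → (24, 7)) = C(15, 12) · C(16, 12) = 455 · 1820 = 828100. Avoidance count = 2629575 − 828100 = 1801475.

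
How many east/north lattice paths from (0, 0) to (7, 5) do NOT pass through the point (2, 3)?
Number of paths = 582

Total paths from (0, 0) to (7, 5): C(12, 7) = 792. Paths through (2, 3): (paths (0, 0) → (2, 3)) × (paths (2, 3) → (7, 5)) = C(5, 2) · C(7, 5) = 10 · 21 = 210. Avoidance count = 792 − 210 = 582.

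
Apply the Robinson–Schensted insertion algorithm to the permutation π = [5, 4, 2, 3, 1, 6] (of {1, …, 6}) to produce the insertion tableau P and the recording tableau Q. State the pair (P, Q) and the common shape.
P = [1, 3, 6] / [2] / [4] / [5];  Q = [1, 4, 6] / [2] / [3] / [5];  common shape = (3, 1, 1, 1)

Row-insert the values π_1, π_2, … into P one at a time, bumping the leftmost entry strictly greater than the inserted value down to the next row. The recording tableau Q records, in position (i, j), the step at which that cell was added to P.
  Insert 5 (step 1): P = [5];  Q = [1]
  Insert 4 (step 2): P = [4] / [5];  Q = [1] / [2]
  Insert 2 (step 3): P = [2] / [4] / [5];  Q = [1] / [2] / [3]
  Insert 3 (step 4): P = [2, 3] / [4] / [5];  Q = [1, 4] / [2] / [3]
  Insert 1 (step 5): P = [1, 3] / [2] / [4] / [5];  Q = [1, 4] / [2] / [3] / [5]
  Insert 6 (step 6): P = [1, 3, 6] / [2] / [4] / [5];  Q = [1, 4, 6] / [2] / [3] / [5]
Final shape: (3, 1, 1, 1).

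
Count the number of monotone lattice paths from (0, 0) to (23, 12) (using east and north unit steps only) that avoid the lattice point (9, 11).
Number of paths = 831932400

Total paths from (0, 0) to (23, 12): C(35, 23) = 834451800. Paths through (9, 11): (paths (0, 0) → (9, 11)) × (paths (9, 11) → (23, 12)) = C(20, 9) · C(15, 14) = 167960 · 15 = 2519400. Avoidance count = 834451800 − 2519400 = 831932400.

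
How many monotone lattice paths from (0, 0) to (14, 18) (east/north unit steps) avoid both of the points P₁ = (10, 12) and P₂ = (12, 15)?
Number of paths = 226465940

Inclusion–exclusion. Total paths: C(32, 14) = 471435600. Through P₁: C(22, 10)·C(10, 4) = 135795660. Through P₂: C(27, 12)·C(5, 2) = 173838600. Since P₁ is strictly southwest of P₂, a monotone path through both must visit P₁ then P₂; paths through both = C(22, 10)·C(5, 2)·C(5, 2) = 64664600. Avoid both = 471435600 − 135795660 − 173838600 + 64664600 = 226465940.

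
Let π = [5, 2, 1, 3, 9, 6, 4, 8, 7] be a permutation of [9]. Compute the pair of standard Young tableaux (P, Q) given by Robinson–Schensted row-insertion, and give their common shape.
P = [1, 3, 4, 7] / [2, 6, 8] / [5, 9];  Q = [1, 4, 5, 8] / [2, 6, 9] / [3, 7];  common shape = (4, 3, 2)

Row-insert the values π_1, π_2, … into P one at a time, bumping the leftmost entry strictly greater than the inserted value down to the next row. The recording tableau Q records, in position (i, j), the step at which that cell was added to P.
  Insert 5 (step 1): P = [5];  Q = [1]
  Insert 2 (step 2): P = [2] / [5];  Q = [1] / [2]
  Insert 1 (step 3): P = [1] / [2] / [5];  Q = [1] / [2] / [3]
  Insert 3 (step 4): P = [1, 3] / [2] / [5];  Q = [1, 4] / [2] / [3]
  Insert 9 (step 5): P = [1, 3, 9] / [2] / [5];  Q = [1, 4, 5] / [2] / [3]
  Insert 6 (step 6): P = [1, 3, 6] / [2, 9] / [5];  Q = [1, 4, 5] / [2, 6] / [3]
  Insert 4 (step 7): P = [1, 3, 4] / [2, 6] / [5, 9];  Q = [1, 4, 5] / [2, 6] / [3, 7]
  Insert 8 (step 8): P = [1, 3, 4, 8] / [2, 6] / [5, 9];  Q = [1, 4, 5, 8] / [2, 6] / [3, 7]
  Insert 7 (step 9): P = [1, 3, 4, 7] / [2, 6, 8] / [5, 9];  Q = [1, 4, 5, 8] / [2, 6, 9] / [3, 7]
Final shape: (4, 3, 2).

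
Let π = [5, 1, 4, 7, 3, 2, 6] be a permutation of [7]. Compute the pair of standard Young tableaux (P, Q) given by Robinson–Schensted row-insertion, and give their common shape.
P = [1, 2, 6] / [3, 7] / [4] / [5];  Q = [1, 3, 4] / [2, 7] / [5] / [6];  common shape = (3, 2, 1, 1)

Row-insert the values π_1, π_2, … into P one at a time, bumping the leftmost entry strictly greater than the inserted value down to the next row. The recording tableau Q records, in position (i, j), the step at which that cell was added to P.
  Insert 5 (step 1): P = [5];  Q = [1]
  Insert 1 (step 2): P = [1] / [5];  Q = [1] / [2]
  Insert 4 (step 3): P = [1, 4] / [5];  Q = [1, 3] / [2]
  Insert 7 (step 4): P = [1, 4, 7] / [5];  Q = [1, 3, 4] / [2]
  Insert 3 (step 5): P = [1, 3, 7] / [4] / [5];  Q = [1, 3, 4] / [2] / [5]
  Insert 2 (step 6): P = [1, 2, 7] / [3] / [4] / [5];  Q = [1, 3, 4] / [2] / [5] / [6]
  Insert 6 (step 7): P = [1, 2, 6] / [3, 7] / [4] / [5];  Q = [1, 3, 4] / [2, 7] / [5] / [6]
Final shape: (3, 2, 1, 1).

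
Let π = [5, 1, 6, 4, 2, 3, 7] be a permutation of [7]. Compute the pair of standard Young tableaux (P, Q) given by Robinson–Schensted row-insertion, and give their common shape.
P = [1, 2, 3, 7] / [4, 6] / [5];  Q = [1, 3, 6, 7] / [2, 4] / [5];  common shape = (4, 2, 1)

Row-insert the values π_1, π_2, … into P one at a time, bumping the leftmost entry strictly greater than the inserted value down to the next row. The recording tableau Q records, in position (i, j), the step at which that cell was added to P.
  Insert 5 (step 1): P = [5];  Q = [1]
  Insert 1 (step 2): P = [1] / [5];  Q = [1] / [2]
  Insert 6 (step 3): P = [1, 6] / [5];  Q = [1, 3] / [2]
  Insert 4 (step 4): P = [1, 4] / [5, 6];  Q = [1, 3] / [2, 4]
  Insert 2 (step 5): P = [1, 2] / [4, 6] / [5];  Q = [1, 3] / [2, 4] / [5]
  Insert 3 (step 6): P = [1, 2, 3] / [4, 6] / [5];  Q = [1, 3, 6] / [2, 4] / [5]
  Insert 7 (step 7): P = [1, 2, 3, 7] / [4, 6] / [5];  Q = [1, 3, 6, 7] / [2, 4] / [5]
Final shape: (4, 2, 1).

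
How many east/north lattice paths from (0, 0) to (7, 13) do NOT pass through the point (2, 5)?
Number of paths = 50493

Total paths from (0, 0) to (7, 13): C(20, 7) = 77520. Paths through (2, 5): (paths (0, 0) → (2, 5)) × (paths (2, 5) → (7, 13)) = C(7, 2) · C(13, 5) = 21 · 1287 = 27027. Avoidance count = 77520 − 27027 = 50493.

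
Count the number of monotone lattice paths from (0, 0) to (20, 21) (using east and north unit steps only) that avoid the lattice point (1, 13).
Number of paths = 269097856170

Total paths from (0, 0) to (20, 21): C(41, 20) = 269128937220. Paths through (1, 13): (paths (0, 0) → (1, 13)) × (paths (1, 13) → (20, 21)) = C(14, 1) · C(27, 19) = 14 · 2220075 = 31081050. Avoidance count = 269128937220 − 31081050 = 269097856170.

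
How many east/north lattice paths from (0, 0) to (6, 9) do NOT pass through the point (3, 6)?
Number of paths = 3325

Total paths from (0, 0) to (6, 9): C(15, 6) = 5005. Paths through (3, 6): (paths (0, 0) → (3, 6)) × (paths (3, 6) → (6, 9)) = C(9, 3) · C(6, 3) = 84 · 20 = 1680. Avoidance count = 5005 − 1680 = 3325.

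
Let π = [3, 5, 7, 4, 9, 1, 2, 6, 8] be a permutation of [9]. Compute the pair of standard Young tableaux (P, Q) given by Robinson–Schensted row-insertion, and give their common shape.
P = [1, 2, 6, 8] / [3, 4, 7, 9] / [5];  Q = [1, 2, 3, 5] / [4, 7, 8, 9] / [6];  common shape = (4, 4, 1)

Row-insert the values π_1, π_2, … into P one at a time, bumping the leftmost entry strictly greater than the inserted value down to the next row. The recording tableau Q records, in position (i, j), the step at which that cell was added to P.
  Insert 3 (step 1): P = [3];  Q = [1]
  Insert 5 (step 2): P = [3, 5];  Q = [1, 2]
  Insert 7 (step 3): P = [3, 5, 7];  Q = [1, 2, 3]
  Insert 4 (step 4): P = [3, 4, 7] / [5];  Q = [1, 2, 3] / [4]
  Insert 9 (step 5): P = [3, 4, 7, 9] / [5];  Q = [1, 2, 3, 5] / [4]
  Insert 1 (step 6): P = [1, 4, 7, 9] / [3] / [5];  Q = [1, 2, 3, 5] / [4] / [6]
  Insert 2 (step 7): P = [1, 2, 7, 9] / [3, 4] / [5];  Q = [1, 2, 3, 5] / [4, 7] / [6]
  Insert 6 (step 8): P = [1, 2, 6, 9] / [3, 4, 7] / [5];  Q = [1, 2, 3, 5] / [4, 7, 8] / [6]
  Insert 8 (step 9): P = [1, 2, 6, 8] / [3, 4, 7, 9] / [5];  Q = [1, 2, 3, 5] / [4, 7, 8, 9] / [6]
Final shape: (4, 4, 1).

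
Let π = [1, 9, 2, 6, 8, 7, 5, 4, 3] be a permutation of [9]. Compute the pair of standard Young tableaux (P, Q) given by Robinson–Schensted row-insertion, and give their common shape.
P = [1, 2, 3, 7] / [4] / [5] / [6] / [8] / [9];  Q = [1, 2, 4, 5] / [3] / [6] / [7] / [8] / [9];  common shape = (4, 1, 1, 1, 1, 1)

Row-insert the values π_1, π_2, … into P one at a time, bumping the leftmost entry strictly greater than the inserted value down to the next row. The recording tableau Q records, in position (i, j), the step at which that cell was added to P.
  Insert 1 (step 1): P = [1];  Q = [1]
  Insert 9 (step 2): P = [1, 9];  Q = [1, 2]
  Insert 2 (step 3): P = [1, 2] / [9];  Q = [1, 2] / [3]
  Insert 6 (step 4): P = [1, 2, 6] / [9];  Q = [1, 2, 4] / [3]
  Insert 8 (step 5): P = [1, 2, 6, 8] / [9];  Q = [1, 2, 4, 5] / [3]
  Insert 7 (step 6): P = [1, 2, 6, 7] / [8] / [9];  Q = [1, 2, 4, 5] / [3] / [6]
  Insert 5 (step 7): P = [1, 2, 5, 7] / [6] / [8] / [9];  Q = [1, 2, 4, 5] / [3] / [6] / [7]
  Insert 4 (step 8): P = [1, 2, 4, 7] / [5] / [6] / [8] / [9];  Q = [1, 2, 4, 5] / [3] / [6] / [7] / [8]
  Insert 3 (step 9): P = [1, 2, 3, 7] / [4] / [5] / [6] / [8] / [9];  Q = [1, 2, 4, 5] / [3] / [6] / [7] / [8] / [9]
Final shape: (4, 1, 1, 1, 1, 1).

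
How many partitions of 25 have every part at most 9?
p(25, parts ≤ 9) = 1291

Use the recurrence p(n, m) = p(n, m−1) + p(n−m, m): either the largest part is < m (count p(n, m−1)) or the largest part is exactly m (remove one copy of m, count p(n−m, m)). With p(0, ·) = 1 this gives p(25, parts ≤ 9) = 1291. (By conjugating Young diagrams, this also counts partitions of 25 into at most 9 parts.)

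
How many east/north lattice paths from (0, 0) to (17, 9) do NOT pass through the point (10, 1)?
Number of paths = 3053765

Total paths from (0, 0) to (17, 9): C(26, 17) = 3124550. Paths through (10, 1): (paths (0, 0) → (10, 1)) × (paths (10, 1) → (17, 9)) = C(11, 10) · C(15, 7) = 11 · 6435 = 70785. Avoidance count = 3124550 − 70785 = 3053765.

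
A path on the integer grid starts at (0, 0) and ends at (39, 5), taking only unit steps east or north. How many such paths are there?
Number of paths = 1086008

A monotone lattice path from (0, 0) to (39, 5) consists of 39 east steps and 5 north steps in some order, so it is determined by which 39 of the 44 steps are east. The count is C(44, 39) = 1086008.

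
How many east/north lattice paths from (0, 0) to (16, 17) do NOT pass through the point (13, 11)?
Number of paths = 957127014

Total paths from (0, 0) to (16, 17): C(33, 16) = 1166803110. Paths through (13, 11): (paths (0, 0) → (13, 11)) × (paths (13, 11) → (16, 17)) = C(24, 13) · C(9, 3) = 2496144 · 84 = 209676096. Avoidance count = 1166803110 − 209676096 = 957127014.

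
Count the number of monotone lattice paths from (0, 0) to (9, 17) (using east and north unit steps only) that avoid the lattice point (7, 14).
Number of paths = 1961750

Total paths from (0, 0) to (9, 17): C(26, 9) = 3124550. Paths through (7, 14): (paths (0, 0) → (7, 14)) × (paths (7, 14) → (9, 17)) = C(21, 7) · C(5, 2) = 116280 · 10 = 1162800. Avoidance count = 3124550 − 1162800 = 1961750.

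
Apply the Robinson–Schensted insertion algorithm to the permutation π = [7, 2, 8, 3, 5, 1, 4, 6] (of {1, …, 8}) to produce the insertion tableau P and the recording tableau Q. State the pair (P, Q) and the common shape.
P = [1, 3, 4, 6] / [2, 5] / [7, 8];  Q = [1, 3, 5, 8] / [2, 4] / [6, 7];  common shape = (4, 2, 2)

Row-insert the values π_1, π_2, … into P one at a time, bumping the leftmost entry strictly greater than the inserted value down to the next row. The recording tableau Q records, in position (i, j), the step at which that cell was added to P.
  Insert 7 (step 1): P = [7];  Q = [1]
  Insert 2 (step 2): P = [2] / [7];  Q = [1] / [2]
  Insert 8 (step 3): P = [2, 8] / [7];  Q = [1, 3] / [2]
  Insert 3 (step 4): P = [2, 3] / [7, 8];  Q = [1, 3] / [2, 4]
  Insert 5 (step 5): P = [2, 3, 5] / [7, 8];  Q = [1, 3, 5] / [2, 4]
  Insert 1 (step 6): P = [1, 3, 5] / [2, 8] / [7];  Q = [1, 3, 5] / [2, 4] / [6]
  Insert 4 (step 7): P = [1, 3, 4] / [2, 5] / [7, 8];  Q = [1, 3, 5] / [2, 4] / [6, 7]
  Insert 6 (step 8): P = [1, 3, 4, 6] / [2, 5] / [7, 8];  Q = [1, 3, 5, 8] / [2, 4] / [6, 7]
Final shape: (4, 2, 2).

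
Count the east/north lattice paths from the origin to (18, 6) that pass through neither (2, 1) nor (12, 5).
Number of paths = 51254

Inclusion–exclusion. Total paths: C(24, 18) = 134596. Through P₁: C(3, 2)·C(21, 16) = 61047. Through P₂: C(17, 12)·C(7, 6) = 43316. Since P₁ is strictly southwest of P₂, a monotone path through both must visit P₁ then P₂; paths through both = C(3, 2)·C(14, 10)·C(7, 6) = 21021. Avoid both = 134596 − 61047 − 43316 + 21021 = 51254.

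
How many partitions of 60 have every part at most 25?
p(60, parts ≤ 25) = 900267

Use the recurrence p(n, m) = p(n, m−1) + p(n−m, m): either the largest part is < m (count p(n, m−1)) or the largest part is exactly m (remove one copy of m, count p(n−m, m)). With p(0, ·) = 1 this gives p(60, parts ≤ 25) = 900267. (By conjugating Young diagrams, this also counts partitions of 60 into at most 25 parts.)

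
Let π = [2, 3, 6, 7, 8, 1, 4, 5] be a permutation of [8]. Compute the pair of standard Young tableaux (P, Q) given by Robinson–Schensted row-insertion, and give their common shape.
P = [1, 3, 4, 5, 8] / [2, 6, 7];  Q = [1, 2, 3, 4, 5] / [6, 7, 8];  common shape = (5, 3)

Row-insert the values π_1, π_2, … into P one at a time, bumping the leftmost entry strictly greater than the inserted value down to the next row. The recording tableau Q records, in position (i, j), the step at which that cell was added to P.
  Insert 2 (step 1): P = [2];  Q = [1]
  Insert 3 (step 2): P = [2, 3];  Q = [1, 2]
  Insert 6 (step 3): P = [2, 3, 6];  Q = [1, 2, 3]
  Insert 7 (step 4): P = [2, 3, 6, 7];  Q = [1, 2, 3, 4]
  Insert 8 (step 5): P = [2, 3, 6, 7, 8];  Q = [1, 2, 3, 4, 5]
  Insert 1 (step 6): P = [1, 3, 6, 7, 8] / [2];  Q = [1, 2, 3, 4, 5] / [6]
  Insert 4 (step 7): P = [1, 3, 4, 7, 8] / [2, 6];  Q = [1, 2, 3, 4, 5] / [6, 7]
  Insert 5 (step 8): P = [1, 3, 4, 5, 8] / [2, 6, 7];  Q = [1, 2, 3, 4, 5] / [6, 7, 8]
Final shape: (5, 3).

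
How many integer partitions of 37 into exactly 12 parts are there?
p(37, 12 parts) = 1686

Partitions of n into exactly k parts are in bijection with partitions of n − k into at most k parts (subtract 1 from each part). So p(37, exactly 12) = p(25, parts ≤ 12). Computing via the recurrence p(m, j) = p(m, j−1) + p(m−j, j) gives 1686.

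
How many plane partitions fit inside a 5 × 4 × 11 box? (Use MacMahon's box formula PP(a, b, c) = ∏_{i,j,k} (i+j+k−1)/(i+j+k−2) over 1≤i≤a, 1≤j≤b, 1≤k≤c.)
PP(5, 4, 11) = 381644355456

Evaluate the triple product over i = 1..5, j = 1..4, k = 1..11. The factors are (2/1) · (3/2) · (4/3) · (5/4) · (6/5) · (7/6) · (8/7) · (9/8) · … (220 factors total). The numerators and denominators telescope so the product is an integer; carrying out the multiplication exactly gives PP(5, 4, 11) = 381644355456.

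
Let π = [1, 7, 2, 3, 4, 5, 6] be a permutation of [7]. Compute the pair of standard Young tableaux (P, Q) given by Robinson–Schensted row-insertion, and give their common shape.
P = [1, 2, 3, 4, 5, 6] / [7];  Q = [1, 2, 4, 5, 6, 7] / [3];  common shape = (6, 1)

Row-insert the values π_1, π_2, … into P one at a time, bumping the leftmost entry strictly greater than the inserted value down to the next row. The recording tableau Q records, in position (i, j), the step at which that cell was added to P.
  Insert 1 (step 1): P = [1];  Q = [1]
  Insert 7 (step 2): P = [1, 7];  Q = [1, 2]
  Insert 2 (step 3): P = [1, 2] / [7];  Q = [1, 2] / [3]
  Insert 3 (step 4): P = [1, 2, 3] / [7];  Q = [1, 2, 4] / [3]
  Insert 4 (step 5): P = [1, 2, 3, 4] / [7];  Q = [1, 2, 4, 5] / [3]
  Insert 5 (step 6): P = [1, 2, 3, 4, 5] / [7];  Q = [1, 2, 4, 5, 6] / [3]
  Insert 6 (step 7): P = [1, 2, 3, 4, 5, 6] / [7];  Q = [1, 2, 4, 5, 6, 7] / [3]
Final shape: (6, 1).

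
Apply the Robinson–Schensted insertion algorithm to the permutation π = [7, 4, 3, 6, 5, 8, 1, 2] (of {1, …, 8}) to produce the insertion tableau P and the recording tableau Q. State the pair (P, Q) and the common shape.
P = [1, 2, 8] / [3, 5] / [4, 6] / [7];  Q = [1, 4, 6] / [2, 5] / [3, 8] / [7];  common shape = (3, 2, 2, 1)

Row-insert the values π_1, π_2, … into P one at a time, bumping the leftmost entry strictly greater than the inserted value down to the next row. The recording tableau Q records, in position (i, j), the step at which that cell was added to P.
  Insert 7 (step 1): P = [7];  Q = [1]
  Insert 4 (step 2): P = [4] / [7];  Q = [1] / [2]
  Insert 3 (step 3): P = [3] / [4] / [7];  Q = [1] / [2] / [3]
  Insert 6 (step 4): P = [3, 6] / [4] / [7];  Q = [1, 4] / [2] / [3]
  Insert 5 (step 5): P = [3, 5] / [4, 6] / [7];  Q = [1, 4] / [2, 5] / [3]
  Insert 8 (step 6): P = [3, 5, 8] / [4, 6] / [7];  Q = [1, 4, 6] / [2, 5] / [3]
  Insert 1 (step 7): P = [1, 5, 8] / [3, 6] / [4] / [7];  Q = [1, 4, 6] / [2, 5] / [3] / [7]
  Insert 2 (step 8): P = [1, 2, 8] / [3, 5] / [4, 6] / [7];  Q = [1, 4, 6] / [2, 5] / [3, 8] / [7]
Final shape: (3, 2, 2, 1).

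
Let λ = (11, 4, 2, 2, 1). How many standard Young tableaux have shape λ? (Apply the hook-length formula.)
# SYT of shape (11, 4, 2, 2, 1) = 16372224

Hook-length formula: f^λ = n! / Π hook(c), product over all cells c of the Young diagram. For λ = (11, 4, 2, 2, 1), n = 20 boxes. Hook lengths by row (left-to-right, top-to-bottom): [15, 13, 10, 9, 7, 6, 5, 4, 3, 2, 1]; [7, 5, 2, 1]; [4, 2]; [3, 1]; [1]. Product of hooks = 148599360000. So f^λ = 20! / 148599360000 = 2432902008176640000 / 148599360000 = 16372224.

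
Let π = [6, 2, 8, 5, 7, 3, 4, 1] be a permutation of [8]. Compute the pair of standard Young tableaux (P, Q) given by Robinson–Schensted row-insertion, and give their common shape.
P = [1, 3, 4] / [2, 7] / [5, 8] / [6];  Q = [1, 3, 5] / [2, 4] / [6, 7] / [8];  common shape = (3, 2, 2, 1)

Row-insert the values π_1, π_2, … into P one at a time, bumping the leftmost entry strictly greater than the inserted value down to the next row. The recording tableau Q records, in position (i, j), the step at which that cell was added to P.
  Insert 6 (step 1): P = [6];  Q = [1]
  Insert 2 (step 2): P = [2] / [6];  Q = [1] / [2]
  Insert 8 (step 3): P = [2, 8] / [6];  Q = [1, 3] / [2]
  Insert 5 (step 4): P = [2, 5] / [6, 8];  Q = [1, 3] / [2, 4]
  Insert 7 (step 5): P = [2, 5, 7] / [6, 8];  Q = [1, 3, 5] / [2, 4]
  Insert 3 (step 6): P = [2, 3, 7] / [5, 8] / [6];  Q = [1, 3, 5] / [2, 4] / [6]
  Insert 4 (step 7): P = [2, 3, 4] / [5, 7] / [6, 8];  Q = [1, 3, 5] / [2, 4] / [6, 7]
  Insert 1 (step 8): P = [1, 3, 4] / [2, 7] / [5, 8] / [6];  Q = [1, 3, 5] / [2, 4] / [6, 7] / [8]
Final shape: (3, 2, 2, 1).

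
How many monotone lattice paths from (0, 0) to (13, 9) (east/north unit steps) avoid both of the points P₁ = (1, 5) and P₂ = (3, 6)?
Number of paths = 467624

Inclusion–exclusion. Total paths: C(22, 13) = 497420. Through P₁: C(6, 1)·C(16, 12) = 10920. Through P₂: C(9, 3)·C(13, 10) = 24024. Since P₁ is strictly southwest of P₂, a monotone path through both must visit P₁ then P₂; paths through both = C(6, 1)·C(3, 2)·C(13, 10) = 5148. Avoid both = 497420 − 10920 − 24024 + 5148 = 467624.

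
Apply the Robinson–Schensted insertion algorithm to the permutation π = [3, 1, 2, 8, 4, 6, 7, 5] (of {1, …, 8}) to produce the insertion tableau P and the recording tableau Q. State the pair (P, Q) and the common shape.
P = [1, 2, 4, 5, 7] / [3, 6] / [8];  Q = [1, 3, 4, 6, 7] / [2, 5] / [8];  common shape = (5, 2, 1)

Row-insert the values π_1, π_2, … into P one at a time, bumping the leftmost entry strictly greater than the inserted value down to the next row. The recording tableau Q records, in position (i, j), the step at which that cell was added to P.
  Insert 3 (step 1): P = [3];  Q = [1]
  Insert 1 (step 2): P = [1] / [3];  Q = [1] / [2]
  Insert 2 (step 3): P = [1, 2] / [3];  Q = [1, 3] / [2]
  Insert 8 (step 4): P = [1, 2, 8] / [3];  Q = [1, 3, 4] / [2]
  Insert 4 (step 5): P = [1, 2, 4] / [3, 8];  Q = [1, 3, 4] / [2, 5]
  Insert 6 (step 6): P = [1, 2, 4, 6] / [3, 8];  Q = [1, 3, 4, 6] / [2, 5]
  Insert 7 (step 7): P = [1, 2, 4, 6, 7] / [3, 8];  Q = [1, 3, 4, 6, 7] / [2, 5]
  Insert 5 (step 8): P = [1, 2, 4, 5, 7] / [3, 6] / [8];  Q = [1, 3, 4, 6, 7] / [2, 5] / [8]
Final shape: (5, 2, 1).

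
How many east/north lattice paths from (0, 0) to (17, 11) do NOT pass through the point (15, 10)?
Number of paths = 11667900

Total paths from (0, 0) to (17, 11): C(28, 17) = 21474180. Paths through (15, 10): (paths (0, 0) → (15, 10)) × (paths (15, 10) → (17, 11)) = C(25, 15) · C(3, 2) = 3268760 · 3 = 9806280. Avoidance count = 21474180 − 9806280 = 11667900.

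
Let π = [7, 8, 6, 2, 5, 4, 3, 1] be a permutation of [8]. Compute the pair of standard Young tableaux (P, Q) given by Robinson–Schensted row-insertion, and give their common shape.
P = [1, 3] / [2, 8] / [4] / [5] / [6] / [7];  Q = [1, 2] / [3, 5] / [4] / [6] / [7] / [8];  common shape = (2, 2, 1, 1, 1, 1)

Row-insert the values π_1, π_2, … into P one at a time, bumping the leftmost entry strictly greater than the inserted value down to the next row. The recording tableau Q records, in position (i, j), the step at which that cell was added to P.
  Insert 7 (step 1): P = [7];  Q = [1]
  Insert 8 (step 2): P = [7, 8];  Q = [1, 2]
  Insert 6 (step 3): P = [6, 8] / [7];  Q = [1, 2] / [3]
  Insert 2 (step 4): P = [2, 8] / [6] / [7];  Q = [1, 2] / [3] / [4]
  Insert 5 (step 5): P = [2, 5] / [6, 8] / [7];  Q = [1, 2] / [3, 5] / [4]
  Insert 4 (step 6): P = [2, 4] / [5, 8] / [6] / [7];  Q = [1, 2] / [3, 5] / [4] / [6]
  Insert 3 (step 7): P = [2, 3] / [4, 8] / [5] / [6] / [7];  Q = [1, 2] / [3, 5] / [4] / [6] / [7]
  Insert 1 (step 8): P = [1, 3] / [2, 8] / [4] / [5] / [6] / [7];  Q = [1, 2] / [3, 5] / [4] / [6] / [7] / [8]
Final shape: (2, 2, 1, 1, 1, 1).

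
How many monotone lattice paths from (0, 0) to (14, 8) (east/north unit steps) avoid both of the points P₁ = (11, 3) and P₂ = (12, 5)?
Number of paths = 248426

Inclusion–exclusion. Total paths: C(22, 14) = 319770. Through P₁: C(14, 11)·C(8, 3) = 20384. Through P₂: C(17, 12)·C(5, 2) = 61880. Since P₁ is strictly southwest of P₂, a monotone path through both must visit P₁ then P₂; paths through both = C(14, 11)·C(3, 1)·C(5, 2) = 10920. Avoid both = 319770 − 20384 − 61880 + 10920 = 248426.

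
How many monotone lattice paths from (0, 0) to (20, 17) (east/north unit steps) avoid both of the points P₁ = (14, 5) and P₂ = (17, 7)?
Number of paths = 15623776854

Inclusion–exclusion. Total paths: C(37, 20) = 15905368710. Through P₁: C(19, 14)·C(18, 6) = 215862192. Through P₂: C(24, 17)·C(13, 3) = 98985744. Since P₁ is strictly southwest of P₂, a monotone path through both must visit P₁ then P₂; paths through both = C(19, 14)·C(5, 3)·C(13, 3) = 33256080. Avoid both = 15905368710 − 215862192 − 98985744 + 33256080 = 15623776854.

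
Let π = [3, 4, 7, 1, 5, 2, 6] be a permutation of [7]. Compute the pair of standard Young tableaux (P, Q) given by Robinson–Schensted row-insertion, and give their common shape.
P = [1, 2, 5, 6] / [3, 4] / [7];  Q = [1, 2, 3, 7] / [4, 5] / [6];  common shape = (4, 2, 1)

Row-insert the values π_1, π_2, … into P one at a time, bumping the leftmost entry strictly greater than the inserted value down to the next row. The recording tableau Q records, in position (i, j), the step at which that cell was added to P.
  Insert 3 (step 1): P = [3];  Q = [1]
  Insert 4 (step 2): P = [3, 4];  Q = [1, 2]
  Insert 7 (step 3): P = [3, 4, 7];  Q = [1, 2, 3]
  Insert 1 (step 4): P = [1, 4, 7] / [3];  Q = [1, 2, 3] / [4]
  Insert 5 (step 5): P = [1, 4, 5] / [3, 7];  Q = [1, 2, 3] / [4, 5]
  Insert 2 (step 6): P = [1, 2, 5] / [3, 4] / [7];  Q = [1, 2, 3] / [4, 5] / [6]
  Insert 6 (step 7): P = [1, 2, 5, 6] / [3, 4] / [7];  Q = [1, 2, 3, 7] / [4, 5] / [6]
Final shape: (4, 2, 1).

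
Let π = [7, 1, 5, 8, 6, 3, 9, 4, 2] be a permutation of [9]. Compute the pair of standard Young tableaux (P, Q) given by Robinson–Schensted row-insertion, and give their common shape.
P = [1, 2, 4, 9] / [3, 6] / [5, 8] / [7];  Q = [1, 3, 4, 7] / [2, 5] / [6, 8] / [9];  common shape = (4, 2, 2, 1)

Row-insert the values π_1, π_2, … into P one at a time, bumping the leftmost entry strictly greater than the inserted value down to the next row. The recording tableau Q records, in position (i, j), the step at which that cell was added to P.
  Insert 7 (step 1): P = [7];  Q = [1]
  Insert 1 (step 2): P = [1] / [7];  Q = [1] / [2]
  Insert 5 (step 3): P = [1, 5] / [7];  Q = [1, 3] / [2]
  Insert 8 (step 4): P = [1, 5, 8] / [7];  Q = [1, 3, 4] / [2]
  Insert 6 (step 5): P = [1, 5, 6] / [7, 8];  Q = [1, 3, 4] / [2, 5]
  Insert 3 (step 6): P = [1, 3, 6] / [5, 8] / [7];  Q = [1, 3, 4] / [2, 5] / [6]
  Insert 9 (step 7): P = [1, 3, 6, 9] / [5, 8] / [7];  Q = [1, 3, 4, 7] / [2, 5] / [6]
  Insert 4 (step 8): P = [1, 3, 4, 9] / [5, 6] / [7, 8];  Q = [1, 3, 4, 7] / [2, 5] / [6, 8]
  Insert 2 (step 9): P = [1, 2, 4, 9] / [3, 6] / [5, 8] / [7];  Q = [1, 3, 4, 7] / [2, 5] / [6, 8] / [9]
Final shape: (4, 2, 2, 1).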